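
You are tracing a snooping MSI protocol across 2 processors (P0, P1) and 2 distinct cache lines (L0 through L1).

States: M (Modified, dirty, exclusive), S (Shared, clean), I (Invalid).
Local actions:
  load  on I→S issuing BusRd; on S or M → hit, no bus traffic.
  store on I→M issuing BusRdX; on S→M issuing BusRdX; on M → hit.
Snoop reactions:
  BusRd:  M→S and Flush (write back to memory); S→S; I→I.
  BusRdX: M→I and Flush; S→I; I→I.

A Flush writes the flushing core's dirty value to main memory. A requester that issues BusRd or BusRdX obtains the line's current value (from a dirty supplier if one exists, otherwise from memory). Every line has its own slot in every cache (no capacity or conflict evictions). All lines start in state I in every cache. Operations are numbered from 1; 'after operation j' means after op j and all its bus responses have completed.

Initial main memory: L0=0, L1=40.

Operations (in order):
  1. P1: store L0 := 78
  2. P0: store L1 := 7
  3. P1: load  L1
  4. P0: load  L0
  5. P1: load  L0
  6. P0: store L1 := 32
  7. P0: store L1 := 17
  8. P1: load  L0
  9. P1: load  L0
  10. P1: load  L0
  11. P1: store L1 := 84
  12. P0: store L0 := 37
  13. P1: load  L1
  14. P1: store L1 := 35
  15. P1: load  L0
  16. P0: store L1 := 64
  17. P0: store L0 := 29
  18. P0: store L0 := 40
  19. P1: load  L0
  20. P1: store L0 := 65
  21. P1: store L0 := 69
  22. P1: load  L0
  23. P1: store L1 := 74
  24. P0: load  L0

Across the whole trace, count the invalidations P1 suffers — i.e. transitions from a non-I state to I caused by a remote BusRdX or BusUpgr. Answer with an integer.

invalidations = 4

  op1 P1: store L0 := 78 → I/M on L0; bus BusRdX; mem=0
  op2 P0: store L1 := 7 → M/I on L1; bus BusRdX; mem=40
  op3 P1: load  L1 → S/S on L1; bus BusRd Flush; mem=7
  op4 P0: load  L0 → S/S on L0; bus BusRd Flush; mem=78
  op5 P1: load  L0 → S/S on L0; bus (none); mem=78
  op6 P0: store L1 := 32 → M/I on L1; bus BusRdX; mem=7
  op7 P0: store L1 := 17 → M/I on L1; bus (none); mem=7
  op8 P1: load  L0 → S/S on L0; bus (none); mem=78
  op9 P1: load  L0 → S/S on L0; bus (none); mem=78
  op10 P1: load  L0 → S/S on L0; bus (none); mem=78
  op11 P1: store L1 := 84 → I/M on L1; bus BusRdX Flush; mem=17
  op12 P0: store L0 := 37 → M/I on L0; bus BusRdX; mem=78
  op13 P1: load  L1 → I/M on L1; bus (none); mem=17
  op14 P1: store L1 := 35 → I/M on L1; bus (none); mem=17
  op15 P1: load  L0 → S/S on L0; bus BusRd Flush; mem=37
  op16 P0: store L1 := 64 → M/I on L1; bus BusRdX Flush; mem=35
  op17 P0: store L0 := 29 → M/I on L0; bus BusRdX; mem=37
  op18 P0: store L0 := 40 → M/I on L0; bus (none); mem=37
  op19 P1: load  L0 → S/S on L0; bus BusRd Flush; mem=40
  op20 P1: store L0 := 65 → I/M on L0; bus BusRdX; mem=40
  op21 P1: store L0 := 69 → I/M on L0; bus (none); mem=40
  op22 P1: load  L0 → I/M on L0; bus (none); mem=40
  op23 P1: store L1 := 74 → I/M on L1; bus BusRdX Flush; mem=64
  op24 P0: load  L0 → S/S on L0; bus BusRd Flush; mem=69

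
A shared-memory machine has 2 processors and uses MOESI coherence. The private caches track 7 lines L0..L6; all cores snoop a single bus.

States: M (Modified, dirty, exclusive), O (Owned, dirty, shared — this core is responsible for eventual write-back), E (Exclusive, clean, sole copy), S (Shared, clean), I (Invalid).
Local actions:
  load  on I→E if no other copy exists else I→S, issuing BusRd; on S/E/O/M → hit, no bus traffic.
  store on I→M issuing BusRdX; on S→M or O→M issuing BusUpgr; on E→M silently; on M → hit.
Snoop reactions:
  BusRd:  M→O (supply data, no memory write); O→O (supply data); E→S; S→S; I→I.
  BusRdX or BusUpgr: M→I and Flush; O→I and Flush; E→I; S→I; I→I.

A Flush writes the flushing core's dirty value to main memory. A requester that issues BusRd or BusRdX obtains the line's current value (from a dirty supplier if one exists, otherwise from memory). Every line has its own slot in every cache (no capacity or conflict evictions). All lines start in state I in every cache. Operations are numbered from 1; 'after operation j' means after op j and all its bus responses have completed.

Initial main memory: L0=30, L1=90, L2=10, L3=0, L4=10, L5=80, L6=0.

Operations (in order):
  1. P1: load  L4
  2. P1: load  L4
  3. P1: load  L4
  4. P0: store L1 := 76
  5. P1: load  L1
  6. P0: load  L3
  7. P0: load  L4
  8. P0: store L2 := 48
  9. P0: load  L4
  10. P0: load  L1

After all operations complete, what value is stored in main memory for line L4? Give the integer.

[1] P1: load  L4 | P0:I, P1:E(10) | bus: BusRd
[2] P1: load  L4 | P0:I, P1:E(10) | bus: none
[3] P1: load  L4 | P0:I, P1:E(10) | bus: none
[4] P0: store L1 := 76 | P0:M(76), P1:I | bus: BusRdX
[5] P1: load  L1 | P0:O(76), P1:S(76) | bus: BusRd
[6] P0: load  L3 | P0:E(0), P1:I | bus: BusRd
[7] P0: load  L4 | P0:S(10), P1:S(10) | bus: BusRd
[8] P0: store L2 := 48 | P0:M(48), P1:I | bus: BusRdX
[9] P0: load  L4 | P0:S(10), P1:S(10) | bus: none
[10] P0: load  L1 | P0:O(76), P1:S(76) | bus: none

memory[L4] = 10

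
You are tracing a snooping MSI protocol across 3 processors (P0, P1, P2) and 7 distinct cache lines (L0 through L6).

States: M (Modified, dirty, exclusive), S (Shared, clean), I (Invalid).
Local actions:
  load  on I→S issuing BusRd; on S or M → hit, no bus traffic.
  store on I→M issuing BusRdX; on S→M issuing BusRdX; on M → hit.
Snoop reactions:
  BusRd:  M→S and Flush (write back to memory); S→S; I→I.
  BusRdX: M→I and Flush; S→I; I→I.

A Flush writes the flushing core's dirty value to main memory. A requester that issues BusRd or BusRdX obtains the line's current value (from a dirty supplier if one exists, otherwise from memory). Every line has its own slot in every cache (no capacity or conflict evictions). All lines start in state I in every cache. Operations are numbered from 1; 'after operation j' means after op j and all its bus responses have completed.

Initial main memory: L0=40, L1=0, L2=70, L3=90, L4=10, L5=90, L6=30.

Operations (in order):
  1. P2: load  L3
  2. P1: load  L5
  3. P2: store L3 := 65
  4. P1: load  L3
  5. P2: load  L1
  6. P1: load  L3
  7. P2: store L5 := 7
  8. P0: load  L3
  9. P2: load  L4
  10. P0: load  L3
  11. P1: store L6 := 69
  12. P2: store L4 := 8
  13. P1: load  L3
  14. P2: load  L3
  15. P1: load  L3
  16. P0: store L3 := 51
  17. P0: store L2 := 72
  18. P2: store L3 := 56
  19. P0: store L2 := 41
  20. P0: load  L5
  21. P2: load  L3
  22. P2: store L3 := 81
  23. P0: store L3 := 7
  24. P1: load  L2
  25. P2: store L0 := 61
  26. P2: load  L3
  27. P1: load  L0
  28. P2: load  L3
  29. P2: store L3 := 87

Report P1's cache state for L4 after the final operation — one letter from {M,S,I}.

[1] P2: load  L3 | P0:I, P1:I, P2:S(90) | bus: BusRd
[2] P1: load  L5 | P0:I, P1:S(90), P2:I | bus: BusRd
[3] P2: store L3 := 65 | P0:I, P1:I, P2:M(65) | bus: BusRdX
[4] P1: load  L3 | P0:I, P1:S(65), P2:S(65) | bus: BusRd,Flush
[5] P2: load  L1 | P0:I, P1:I, P2:S(0) | bus: BusRd
[6] P1: load  L3 | P0:I, P1:S(65), P2:S(65) | bus: none
[7] P2: store L5 := 7 | P0:I, P1:I, P2:M(7) | bus: BusRdX
[8] P0: load  L3 | P0:S(65), P1:S(65), P2:S(65) | bus: BusRd
[9] P2: load  L4 | P0:I, P1:I, P2:S(10) | bus: BusRd
[10] P0: load  L3 | P0:S(65), P1:S(65), P2:S(65) | bus: none
[11] P1: store L6 := 69 | P0:I, P1:M(69), P2:I | bus: BusRdX
[12] P2: store L4 := 8 | P0:I, P1:I, P2:M(8) | bus: BusRdX
[13] P1: load  L3 | P0:S(65), P1:S(65), P2:S(65) | bus: none
[14] P2: load  L3 | P0:S(65), P1:S(65), P2:S(65) | bus: none
[15] P1: load  L3 | P0:S(65), P1:S(65), P2:S(65) | bus: none
[16] P0: store L3 := 51 | P0:M(51), P1:I, P2:I | bus: BusRdX
[17] P0: store L2 := 72 | P0:M(72), P1:I, P2:I | bus: BusRdX
[18] P2: store L3 := 56 | P0:I, P1:I, P2:M(56) | bus: BusRdX,Flush
[19] P0: store L2 := 41 | P0:M(41), P1:I, P2:I | bus: none
[20] P0: load  L5 | P0:S(7), P1:I, P2:S(7) | bus: BusRd,Flush
[21] P2: load  L3 | P0:I, P1:I, P2:M(56) | bus: none
[22] P2: store L3 := 81 | P0:I, P1:I, P2:M(81) | bus: none
[23] P0: store L3 := 7 | P0:M(7), P1:I, P2:I | bus: BusRdX,Flush
[24] P1: load  L2 | P0:S(41), P1:S(41), P2:I | bus: BusRd,Flush
[25] P2: store L0 := 61 | P0:I, P1:I, P2:M(61) | bus: BusRdX
[26] P2: load  L3 | P0:S(7), P1:I, P2:S(7) | bus: BusRd,Flush
[27] P1: load  L0 | P0:I, P1:S(61), P2:S(61) | bus: BusRd,Flush
[28] P2: load  L3 | P0:S(7), P1:I, P2:S(7) | bus: none
[29] P2: store L3 := 87 | P0:I, P1:I, P2:M(87) | bus: BusRdX

state = I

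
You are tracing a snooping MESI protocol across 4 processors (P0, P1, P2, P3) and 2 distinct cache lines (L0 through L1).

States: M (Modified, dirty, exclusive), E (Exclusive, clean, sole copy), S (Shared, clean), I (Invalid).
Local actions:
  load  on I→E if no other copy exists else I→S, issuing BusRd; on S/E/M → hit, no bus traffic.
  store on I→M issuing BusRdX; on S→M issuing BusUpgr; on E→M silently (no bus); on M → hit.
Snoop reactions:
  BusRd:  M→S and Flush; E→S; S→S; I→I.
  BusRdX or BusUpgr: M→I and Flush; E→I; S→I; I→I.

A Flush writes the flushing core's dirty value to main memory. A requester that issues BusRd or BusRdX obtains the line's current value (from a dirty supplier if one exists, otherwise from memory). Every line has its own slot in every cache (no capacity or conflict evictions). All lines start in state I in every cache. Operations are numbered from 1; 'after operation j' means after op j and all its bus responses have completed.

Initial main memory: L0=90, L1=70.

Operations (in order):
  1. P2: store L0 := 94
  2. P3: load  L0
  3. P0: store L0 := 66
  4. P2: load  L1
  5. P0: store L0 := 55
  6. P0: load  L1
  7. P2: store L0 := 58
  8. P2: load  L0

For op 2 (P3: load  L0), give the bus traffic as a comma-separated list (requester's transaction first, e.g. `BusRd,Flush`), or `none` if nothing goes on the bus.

1. P2: store L0 := 94  bus=[BusRdX]  L0: P0=I P1=I P2=M P3=I  mem[L0]=90
2. P3: load  L0  bus=[BusRd,Flush]  L0: P0=I P1=I P2=S P3=S  mem[L0]=94
3. P0: store L0 := 66  bus=[BusRdX]  L0: P0=M P1=I P2=I P3=I  mem[L0]=94
4. P2: load  L1  bus=[BusRd]  L1: P0=I P1=I P2=E P3=I  mem[L1]=70
5. P0: store L0 := 55  bus=[-]  L0: P0=M P1=I P2=I P3=I  mem[L0]=94
6. P0: load  L1  bus=[BusRd]  L1: P0=S P1=I P2=S P3=I  mem[L1]=70
7. P2: store L0 := 58  bus=[BusRdX,Flush]  L0: P0=I P1=I P2=M P3=I  mem[L0]=55
8. P2: load  L0  bus=[-]  L0: P0=I P1=I P2=M P3=I  mem[L0]=55

bus = BusRd,Flush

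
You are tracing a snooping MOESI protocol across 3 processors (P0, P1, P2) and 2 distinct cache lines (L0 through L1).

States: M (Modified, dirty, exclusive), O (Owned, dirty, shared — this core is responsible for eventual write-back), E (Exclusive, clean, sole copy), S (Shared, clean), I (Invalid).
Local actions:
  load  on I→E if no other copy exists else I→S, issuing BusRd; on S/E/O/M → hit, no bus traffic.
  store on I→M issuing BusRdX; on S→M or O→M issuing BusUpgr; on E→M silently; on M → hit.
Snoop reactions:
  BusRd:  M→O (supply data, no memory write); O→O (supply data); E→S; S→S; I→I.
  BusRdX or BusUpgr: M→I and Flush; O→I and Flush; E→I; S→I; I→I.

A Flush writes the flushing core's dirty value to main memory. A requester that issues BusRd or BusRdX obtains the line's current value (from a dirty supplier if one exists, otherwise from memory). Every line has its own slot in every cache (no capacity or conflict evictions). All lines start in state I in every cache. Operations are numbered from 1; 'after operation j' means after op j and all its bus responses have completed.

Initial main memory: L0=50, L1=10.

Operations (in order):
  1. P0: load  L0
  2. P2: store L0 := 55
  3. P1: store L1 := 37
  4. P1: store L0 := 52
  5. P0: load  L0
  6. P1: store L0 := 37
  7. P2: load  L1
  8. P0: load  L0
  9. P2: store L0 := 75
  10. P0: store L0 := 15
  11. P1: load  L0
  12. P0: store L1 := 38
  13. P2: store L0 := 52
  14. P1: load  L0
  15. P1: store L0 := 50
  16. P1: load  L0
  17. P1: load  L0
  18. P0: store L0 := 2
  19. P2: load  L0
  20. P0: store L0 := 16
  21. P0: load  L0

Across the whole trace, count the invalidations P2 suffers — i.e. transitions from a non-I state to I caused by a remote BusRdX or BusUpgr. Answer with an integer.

invalidations = 5

step 1: P0: load  L0  ⟶  EII  (L0)  txn=BusRd  M[L0]=50
step 2: P2: store L0 := 55  ⟶  IIM  (L0)  txn=BusRdX  M[L0]=50
step 3: P1: store L1 := 37  ⟶  IMI  (L1)  txn=BusRdX  M[L1]=10
step 4: P1: store L0 := 52  ⟶  IMI  (L0)  txn=BusRdX+Flush  M[L0]=55
step 5: P0: load  L0  ⟶  SOI  (L0)  txn=BusRd  M[L0]=55
step 6: P1: store L0 := 37  ⟶  IMI  (L0)  txn=BusUpgr  M[L0]=55
step 7: P2: load  L1  ⟶  IOS  (L1)  txn=BusRd  M[L1]=10
step 8: P0: load  L0  ⟶  SOI  (L0)  txn=BusRd  M[L0]=55
step 9: P2: store L0 := 75  ⟶  IIM  (L0)  txn=BusRdX+Flush  M[L0]=37
step 10: P0: store L0 := 15  ⟶  MII  (L0)  txn=BusRdX+Flush  M[L0]=75
step 11: P1: load  L0  ⟶  OSI  (L0)  txn=BusRd  M[L0]=75
step 12: P0: store L1 := 38  ⟶  MII  (L1)  txn=BusRdX+Flush  M[L1]=37
step 13: P2: store L0 := 52  ⟶  IIM  (L0)  txn=BusRdX+Flush  M[L0]=15
step 14: P1: load  L0  ⟶  ISO  (L0)  txn=BusRd  M[L0]=15
step 15: P1: store L0 := 50  ⟶  IMI  (L0)  txn=BusUpgr+Flush  M[L0]=52
step 16: P1: load  L0  ⟶  IMI  (L0)  txn=∅  M[L0]=52
step 17: P1: load  L0  ⟶  IMI  (L0)  txn=∅  M[L0]=52
step 18: P0: store L0 := 2  ⟶  MII  (L0)  txn=BusRdX+Flush  M[L0]=50
step 19: P2: load  L0  ⟶  OIS  (L0)  txn=BusRd  M[L0]=50
step 20: P0: store L0 := 16  ⟶  MII  (L0)  txn=BusUpgr  M[L0]=50
step 21: P0: load  L0  ⟶  MII  (L0)  txn=∅  M[L0]=50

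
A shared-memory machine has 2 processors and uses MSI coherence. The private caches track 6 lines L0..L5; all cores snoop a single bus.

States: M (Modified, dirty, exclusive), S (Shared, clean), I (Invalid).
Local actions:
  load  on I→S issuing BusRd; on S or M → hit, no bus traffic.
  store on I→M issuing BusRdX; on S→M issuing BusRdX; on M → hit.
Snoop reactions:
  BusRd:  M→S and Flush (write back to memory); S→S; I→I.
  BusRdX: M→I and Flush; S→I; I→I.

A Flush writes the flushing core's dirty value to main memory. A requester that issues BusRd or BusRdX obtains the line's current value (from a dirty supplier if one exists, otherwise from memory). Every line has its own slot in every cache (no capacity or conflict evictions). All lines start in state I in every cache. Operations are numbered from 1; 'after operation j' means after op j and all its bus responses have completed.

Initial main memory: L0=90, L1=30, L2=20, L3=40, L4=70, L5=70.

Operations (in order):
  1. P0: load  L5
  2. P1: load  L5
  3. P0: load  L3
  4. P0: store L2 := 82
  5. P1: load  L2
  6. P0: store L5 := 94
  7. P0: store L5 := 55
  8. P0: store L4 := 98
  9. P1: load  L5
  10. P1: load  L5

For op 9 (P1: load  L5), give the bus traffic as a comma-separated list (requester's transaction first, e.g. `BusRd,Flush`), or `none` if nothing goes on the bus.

1. P0: load  L5  bus=[BusRd]  L5: P0=S P1=I  mem[L5]=70
2. P1: load  L5  bus=[BusRd]  L5: P0=S P1=S  mem[L5]=70
3. P0: load  L3  bus=[BusRd]  L3: P0=S P1=I  mem[L3]=40
4. P0: store L2 := 82  bus=[BusRdX]  L2: P0=M P1=I  mem[L2]=20
5. P1: load  L2  bus=[BusRd,Flush]  L2: P0=S P1=S  mem[L2]=82
6. P0: store L5 := 94  bus=[BusRdX]  L5: P0=M P1=I  mem[L5]=70
7. P0: store L5 := 55  bus=[-]  L5: P0=M P1=I  mem[L5]=70
8. P0: store L4 := 98  bus=[BusRdX]  L4: P0=M P1=I  mem[L4]=70
9. P1: load  L5  bus=[BusRd,Flush]  L5: P0=S P1=S  mem[L5]=55
10. P1: load  L5  bus=[-]  L5: P0=S P1=S  mem[L5]=55

bus = BusRd,Flush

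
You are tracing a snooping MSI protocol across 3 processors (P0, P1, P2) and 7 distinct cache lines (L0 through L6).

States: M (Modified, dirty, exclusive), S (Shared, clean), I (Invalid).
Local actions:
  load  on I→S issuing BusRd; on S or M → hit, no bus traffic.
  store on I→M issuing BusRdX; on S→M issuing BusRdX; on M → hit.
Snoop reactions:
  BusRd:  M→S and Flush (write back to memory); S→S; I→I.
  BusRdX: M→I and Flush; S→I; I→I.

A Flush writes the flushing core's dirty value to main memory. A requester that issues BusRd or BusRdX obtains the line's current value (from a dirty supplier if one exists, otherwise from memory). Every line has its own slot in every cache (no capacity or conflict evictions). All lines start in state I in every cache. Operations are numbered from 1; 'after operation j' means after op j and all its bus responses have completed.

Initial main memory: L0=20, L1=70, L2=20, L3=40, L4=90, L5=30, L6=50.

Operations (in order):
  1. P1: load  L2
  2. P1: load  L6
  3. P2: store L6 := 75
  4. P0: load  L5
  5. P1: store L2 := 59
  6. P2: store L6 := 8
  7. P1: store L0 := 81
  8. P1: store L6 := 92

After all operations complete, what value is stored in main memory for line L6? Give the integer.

memory[L6] = 8

1. P1: load  L2  bus=[BusRd]  L2: P0=I P1=S P2=I  mem[L2]=20
2. P1: load  L6  bus=[BusRd]  L6: P0=I P1=S P2=I  mem[L6]=50
3. P2: store L6 := 75  bus=[BusRdX]  L6: P0=I P1=I P2=M  mem[L6]=50
4. P0: load  L5  bus=[BusRd]  L5: P0=S P1=I P2=I  mem[L5]=30
5. P1: store L2 := 59  bus=[BusRdX]  L2: P0=I P1=M P2=I  mem[L2]=20
6. P2: store L6 := 8  bus=[-]  L6: P0=I P1=I P2=M  mem[L6]=50
7. P1: store L0 := 81  bus=[BusRdX]  L0: P0=I P1=M P2=I  mem[L0]=20
8. P1: store L6 := 92  bus=[BusRdX,Flush]  L6: P0=I P1=M P2=I  mem[L6]=8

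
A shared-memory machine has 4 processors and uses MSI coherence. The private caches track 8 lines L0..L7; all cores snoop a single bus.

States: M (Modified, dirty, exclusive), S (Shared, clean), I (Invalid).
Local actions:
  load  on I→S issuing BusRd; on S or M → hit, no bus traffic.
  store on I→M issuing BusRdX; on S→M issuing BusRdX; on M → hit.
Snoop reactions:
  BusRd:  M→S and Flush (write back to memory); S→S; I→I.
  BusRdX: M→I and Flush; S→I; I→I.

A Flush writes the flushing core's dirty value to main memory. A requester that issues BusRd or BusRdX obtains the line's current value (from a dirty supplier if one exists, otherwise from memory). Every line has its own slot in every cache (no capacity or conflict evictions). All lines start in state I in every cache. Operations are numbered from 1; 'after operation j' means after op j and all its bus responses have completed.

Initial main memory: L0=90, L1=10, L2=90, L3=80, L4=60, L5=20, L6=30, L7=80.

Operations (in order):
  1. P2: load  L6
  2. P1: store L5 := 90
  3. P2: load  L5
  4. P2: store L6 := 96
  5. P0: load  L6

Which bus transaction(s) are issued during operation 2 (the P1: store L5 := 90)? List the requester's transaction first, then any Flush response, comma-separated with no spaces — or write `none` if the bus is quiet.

  op1 P2: load  L6 → I/I/S/I on L6; bus BusRd; mem=30
  op2 P1: store L5 := 90 → I/M/I/I on L5; bus BusRdX; mem=20
  op3 P2: load  L5 → I/S/S/I on L5; bus BusRd Flush; mem=90
  op4 P2: store L6 := 96 → I/I/M/I on L6; bus BusRdX; mem=30
  op5 P0: load  L6 → S/I/S/I on L6; bus BusRd Flush; mem=96

bus = BusRdX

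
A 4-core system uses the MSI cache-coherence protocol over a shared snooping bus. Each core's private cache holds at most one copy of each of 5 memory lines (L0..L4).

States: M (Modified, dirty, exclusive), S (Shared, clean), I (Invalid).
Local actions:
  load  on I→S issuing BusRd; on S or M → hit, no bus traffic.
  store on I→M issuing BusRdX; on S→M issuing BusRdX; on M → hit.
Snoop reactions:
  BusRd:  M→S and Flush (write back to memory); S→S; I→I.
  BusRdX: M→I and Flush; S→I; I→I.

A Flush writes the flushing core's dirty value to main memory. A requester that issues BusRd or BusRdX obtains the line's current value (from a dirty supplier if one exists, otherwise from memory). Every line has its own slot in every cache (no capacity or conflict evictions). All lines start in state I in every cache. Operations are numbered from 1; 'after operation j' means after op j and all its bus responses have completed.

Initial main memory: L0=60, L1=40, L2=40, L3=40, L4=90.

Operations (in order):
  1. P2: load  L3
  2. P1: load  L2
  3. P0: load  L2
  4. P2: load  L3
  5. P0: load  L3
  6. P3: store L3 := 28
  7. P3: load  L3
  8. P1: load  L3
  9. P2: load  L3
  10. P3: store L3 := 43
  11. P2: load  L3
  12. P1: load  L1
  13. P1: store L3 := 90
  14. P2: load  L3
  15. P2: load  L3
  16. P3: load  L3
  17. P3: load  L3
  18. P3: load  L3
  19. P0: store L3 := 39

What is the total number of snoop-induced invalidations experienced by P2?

1. P2: load  L3  bus=[BusRd]  L3: P0=I P1=I P2=S P3=I  mem[L3]=40
2. P1: load  L2  bus=[BusRd]  L2: P0=I P1=S P2=I P3=I  mem[L2]=40
3. P0: load  L2  bus=[BusRd]  L2: P0=S P1=S P2=I P3=I  mem[L2]=40
4. P2: load  L3  bus=[-]  L3: P0=I P1=I P2=S P3=I  mem[L3]=40
5. P0: load  L3  bus=[BusRd]  L3: P0=S P1=I P2=S P3=I  mem[L3]=40
6. P3: store L3 := 28  bus=[BusRdX]  L3: P0=I P1=I P2=I P3=M  mem[L3]=40
7. P3: load  L3  bus=[-]  L3: P0=I P1=I P2=I P3=M  mem[L3]=40
8. P1: load  L3  bus=[BusRd,Flush]  L3: P0=I P1=S P2=I P3=S  mem[L3]=28
9. P2: load  L3  bus=[BusRd]  L3: P0=I P1=S P2=S P3=S  mem[L3]=28
10. P3: store L3 := 43  bus=[BusRdX]  L3: P0=I P1=I P2=I P3=M  mem[L3]=28
11. P2: load  L3  bus=[BusRd,Flush]  L3: P0=I P1=I P2=S P3=S  mem[L3]=43
12. P1: load  L1  bus=[BusRd]  L1: P0=I P1=S P2=I P3=I  mem[L1]=40
13. P1: store L3 := 90  bus=[BusRdX]  L3: P0=I P1=M P2=I P3=I  mem[L3]=43
14. P2: load  L3  bus=[BusRd,Flush]  L3: P0=I P1=S P2=S P3=I  mem[L3]=90
15. P2: load  L3  bus=[-]  L3: P0=I P1=S P2=S P3=I  mem[L3]=90
16. P3: load  L3  bus=[BusRd]  L3: P0=I P1=S P2=S P3=S  mem[L3]=90
17. P3: load  L3  bus=[-]  L3: P0=I P1=S P2=S P3=S  mem[L3]=90
18. P3: load  L3  bus=[-]  L3: P0=I P1=S P2=S P3=S  mem[L3]=90
19. P0: store L3 := 39  bus=[BusRdX]  L3: P0=M P1=I P2=I P3=I  mem[L3]=90

invalidations = 4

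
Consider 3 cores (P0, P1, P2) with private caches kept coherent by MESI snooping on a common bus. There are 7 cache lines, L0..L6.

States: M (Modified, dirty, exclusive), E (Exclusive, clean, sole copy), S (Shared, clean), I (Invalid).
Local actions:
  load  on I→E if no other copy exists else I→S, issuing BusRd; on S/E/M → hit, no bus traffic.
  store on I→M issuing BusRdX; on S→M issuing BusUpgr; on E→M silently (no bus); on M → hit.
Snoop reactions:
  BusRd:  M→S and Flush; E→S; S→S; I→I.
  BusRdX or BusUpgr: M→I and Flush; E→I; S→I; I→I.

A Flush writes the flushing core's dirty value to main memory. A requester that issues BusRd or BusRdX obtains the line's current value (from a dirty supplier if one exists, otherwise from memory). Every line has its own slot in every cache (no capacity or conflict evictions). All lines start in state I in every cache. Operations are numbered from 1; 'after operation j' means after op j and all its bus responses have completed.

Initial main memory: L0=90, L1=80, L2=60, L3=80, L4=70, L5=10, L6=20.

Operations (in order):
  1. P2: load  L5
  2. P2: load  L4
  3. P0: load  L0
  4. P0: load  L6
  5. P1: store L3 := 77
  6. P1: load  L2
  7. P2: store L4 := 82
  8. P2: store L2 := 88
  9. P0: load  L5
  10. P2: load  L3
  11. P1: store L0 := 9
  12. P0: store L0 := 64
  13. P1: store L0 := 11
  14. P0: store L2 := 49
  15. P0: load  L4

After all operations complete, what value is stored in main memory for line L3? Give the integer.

step 1: P2: load  L5  ⟶  IIE  (L5)  txn=BusRd  M[L5]=10
step 2: P2: load  L4  ⟶  IIE  (L4)  txn=BusRd  M[L4]=70
step 3: P0: load  L0  ⟶  EII  (L0)  txn=BusRd  M[L0]=90
step 4: P0: load  L6  ⟶  EII  (L6)  txn=BusRd  M[L6]=20
step 5: P1: store L3 := 77  ⟶  IMI  (L3)  txn=BusRdX  M[L3]=80
step 6: P1: load  L2  ⟶  IEI  (L2)  txn=BusRd  M[L2]=60
step 7: P2: store L4 := 82  ⟶  IIM  (L4)  txn=∅  M[L4]=70
step 8: P2: store L2 := 88  ⟶  IIM  (L2)  txn=BusRdX  M[L2]=60
step 9: P0: load  L5  ⟶  SIS  (L5)  txn=BusRd  M[L5]=10
step 10: P2: load  L3  ⟶  ISS  (L3)  txn=BusRd+Flush  M[L3]=77
step 11: P1: store L0 := 9  ⟶  IMI  (L0)  txn=BusRdX  M[L0]=90
step 12: P0: store L0 := 64  ⟶  MII  (L0)  txn=BusRdX+Flush  M[L0]=9
step 13: P1: store L0 := 11  ⟶  IMI  (L0)  txn=BusRdX+Flush  M[L0]=64
step 14: P0: store L2 := 49  ⟶  MII  (L2)  txn=BusRdX+Flush  M[L2]=88
step 15: P0: load  L4  ⟶  SIS  (L4)  txn=BusRd+Flush  M[L4]=82

memory[L3] = 77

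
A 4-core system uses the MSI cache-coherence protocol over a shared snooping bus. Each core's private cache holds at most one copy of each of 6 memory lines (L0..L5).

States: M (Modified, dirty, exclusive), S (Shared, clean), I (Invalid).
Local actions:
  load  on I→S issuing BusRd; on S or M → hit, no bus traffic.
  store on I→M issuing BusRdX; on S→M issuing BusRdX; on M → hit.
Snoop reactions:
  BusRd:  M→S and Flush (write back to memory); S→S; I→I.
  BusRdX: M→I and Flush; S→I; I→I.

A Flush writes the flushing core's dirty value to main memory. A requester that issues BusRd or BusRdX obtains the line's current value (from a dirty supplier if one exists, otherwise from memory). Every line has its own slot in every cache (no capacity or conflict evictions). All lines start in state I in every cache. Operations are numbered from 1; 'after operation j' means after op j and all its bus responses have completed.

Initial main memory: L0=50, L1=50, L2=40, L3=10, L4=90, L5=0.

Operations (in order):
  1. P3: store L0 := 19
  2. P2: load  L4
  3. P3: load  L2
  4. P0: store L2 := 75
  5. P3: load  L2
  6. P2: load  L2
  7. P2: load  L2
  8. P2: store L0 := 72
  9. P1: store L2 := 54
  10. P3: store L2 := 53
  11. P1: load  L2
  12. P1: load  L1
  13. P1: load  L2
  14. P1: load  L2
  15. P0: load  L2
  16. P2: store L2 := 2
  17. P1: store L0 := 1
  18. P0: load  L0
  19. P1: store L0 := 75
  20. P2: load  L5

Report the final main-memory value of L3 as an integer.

1. P3: store L0 := 19  bus=[BusRdX]  L0: P0=I P1=I P2=I P3=M  mem[L0]=50
2. P2: load  L4  bus=[BusRd]  L4: P0=I P1=I P2=S P3=I  mem[L4]=90
3. P3: load  L2  bus=[BusRd]  L2: P0=I P1=I P2=I P3=S  mem[L2]=40
4. P0: store L2 := 75  bus=[BusRdX]  L2: P0=M P1=I P2=I P3=I  mem[L2]=40
5. P3: load  L2  bus=[BusRd,Flush]  L2: P0=S P1=I P2=I P3=S  mem[L2]=75
6. P2: load  L2  bus=[BusRd]  L2: P0=S P1=I P2=S P3=S  mem[L2]=75
7. P2: load  L2  bus=[-]  L2: P0=S P1=I P2=S P3=S  mem[L2]=75
8. P2: store L0 := 72  bus=[BusRdX,Flush]  L0: P0=I P1=I P2=M P3=I  mem[L0]=19
9. P1: store L2 := 54  bus=[BusRdX]  L2: P0=I P1=M P2=I P3=I  mem[L2]=75
10. P3: store L2 := 53  bus=[BusRdX,Flush]  L2: P0=I P1=I P2=I P3=M  mem[L2]=54
11. P1: load  L2  bus=[BusRd,Flush]  L2: P0=I P1=S P2=I P3=S  mem[L2]=53
12. P1: load  L1  bus=[BusRd]  L1: P0=I P1=S P2=I P3=I  mem[L1]=50
13. P1: load  L2  bus=[-]  L2: P0=I P1=S P2=I P3=S  mem[L2]=53
14. P1: load  L2  bus=[-]  L2: P0=I P1=S P2=I P3=S  mem[L2]=53
15. P0: load  L2  bus=[BusRd]  L2: P0=S P1=S P2=I P3=S  mem[L2]=53
16. P2: store L2 := 2  bus=[BusRdX]  L2: P0=I P1=I P2=M P3=I  mem[L2]=53
17. P1: store L0 := 1  bus=[BusRdX,Flush]  L0: P0=I P1=M P2=I P3=I  mem[L0]=72
18. P0: load  L0  bus=[BusRd,Flush]  L0: P0=S P1=S P2=I P3=I  mem[L0]=1
19. P1: store L0 := 75  bus=[BusRdX]  L0: P0=I P1=M P2=I P3=I  mem[L0]=1
20. P2: load  L5  bus=[BusRd]  L5: P0=I P1=I P2=S P3=I  mem[L5]=0

memory[L3] = 10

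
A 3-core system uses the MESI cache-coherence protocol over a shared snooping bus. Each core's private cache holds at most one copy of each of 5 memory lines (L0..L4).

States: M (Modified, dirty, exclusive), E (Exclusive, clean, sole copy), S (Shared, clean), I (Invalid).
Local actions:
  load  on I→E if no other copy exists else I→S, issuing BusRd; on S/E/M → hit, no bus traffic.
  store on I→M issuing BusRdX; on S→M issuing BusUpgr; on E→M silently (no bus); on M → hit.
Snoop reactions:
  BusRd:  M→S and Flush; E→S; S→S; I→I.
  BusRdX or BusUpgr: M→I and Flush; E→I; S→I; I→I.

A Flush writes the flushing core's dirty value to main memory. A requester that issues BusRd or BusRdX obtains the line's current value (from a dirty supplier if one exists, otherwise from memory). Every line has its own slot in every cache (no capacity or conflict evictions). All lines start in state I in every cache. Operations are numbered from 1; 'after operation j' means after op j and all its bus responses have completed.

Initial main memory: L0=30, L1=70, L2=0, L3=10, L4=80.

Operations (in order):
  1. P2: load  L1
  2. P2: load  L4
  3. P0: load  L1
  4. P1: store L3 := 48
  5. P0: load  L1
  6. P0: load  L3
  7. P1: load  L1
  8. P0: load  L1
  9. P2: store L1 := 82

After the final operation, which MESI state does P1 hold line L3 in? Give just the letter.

1. P2: load  L1  bus=[BusRd]  L1: P0=I P1=I P2=E  mem[L1]=70
2. P2: load  L4  bus=[BusRd]  L4: P0=I P1=I P2=E  mem[L4]=80
3. P0: load  L1  bus=[BusRd]  L1: P0=S P1=I P2=S  mem[L1]=70
4. P1: store L3 := 48  bus=[BusRdX]  L3: P0=I P1=M P2=I  mem[L3]=10
5. P0: load  L1  bus=[-]  L1: P0=S P1=I P2=S  mem[L1]=70
6. P0: load  L3  bus=[BusRd,Flush]  L3: P0=S P1=S P2=I  mem[L3]=48
7. P1: load  L1  bus=[BusRd]  L1: P0=S P1=S P2=S  mem[L1]=70
8. P0: load  L1  bus=[-]  L1: P0=S P1=S P2=S  mem[L1]=70
9. P2: store L1 := 82  bus=[BusUpgr]  L1: P0=I P1=I P2=M  mem[L1]=70

state = S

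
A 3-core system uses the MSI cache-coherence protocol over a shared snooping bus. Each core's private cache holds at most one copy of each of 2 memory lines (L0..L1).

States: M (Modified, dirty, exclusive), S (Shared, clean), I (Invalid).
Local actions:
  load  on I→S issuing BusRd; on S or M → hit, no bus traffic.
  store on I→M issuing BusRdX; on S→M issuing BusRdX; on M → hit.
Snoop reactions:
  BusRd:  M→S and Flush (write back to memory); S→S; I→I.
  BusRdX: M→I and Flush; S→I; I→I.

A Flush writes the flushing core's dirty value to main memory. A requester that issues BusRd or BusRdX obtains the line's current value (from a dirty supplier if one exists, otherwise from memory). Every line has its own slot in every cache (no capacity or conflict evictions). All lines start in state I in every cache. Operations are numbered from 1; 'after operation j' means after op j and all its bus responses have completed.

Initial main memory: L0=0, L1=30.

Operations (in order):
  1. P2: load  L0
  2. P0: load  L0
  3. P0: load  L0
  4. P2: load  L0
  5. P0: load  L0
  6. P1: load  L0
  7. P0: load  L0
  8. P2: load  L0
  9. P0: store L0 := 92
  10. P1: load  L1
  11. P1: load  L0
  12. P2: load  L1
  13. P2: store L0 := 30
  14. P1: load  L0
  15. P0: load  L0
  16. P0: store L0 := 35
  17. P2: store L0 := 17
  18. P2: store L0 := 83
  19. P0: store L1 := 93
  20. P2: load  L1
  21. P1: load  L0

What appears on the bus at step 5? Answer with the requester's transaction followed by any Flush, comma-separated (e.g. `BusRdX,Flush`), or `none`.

  op1 P2: load  L0 → I/I/S on L0; bus BusRd; mem=0
  op2 P0: load  L0 → S/I/S on L0; bus BusRd; mem=0
  op3 P0: load  L0 → S/I/S on L0; bus (none); mem=0
  op4 P2: load  L0 → S/I/S on L0; bus (none); mem=0
  op5 P0: load  L0 → S/I/S on L0; bus (none); mem=0
  op6 P1: load  L0 → S/S/S on L0; bus BusRd; mem=0
  op7 P0: load  L0 → S/S/S on L0; bus (none); mem=0
  op8 P2: load  L0 → S/S/S on L0; bus (none); mem=0
  op9 P0: store L0 := 92 → M/I/I on L0; bus BusRdX; mem=0
  op10 P1: load  L1 → I/S/I on L1; bus BusRd; mem=30
  op11 P1: load  L0 → S/S/I on L0; bus BusRd Flush; mem=92
  op12 P2: load  L1 → I/S/S on L1; bus BusRd; mem=30
  op13 P2: store L0 := 30 → I/I/M on L0; bus BusRdX; mem=92
  op14 P1: load  L0 → I/S/S on L0; bus BusRd Flush; mem=30
  op15 P0: load  L0 → S/S/S on L0; bus BusRd; mem=30
  op16 P0: store L0 := 35 → M/I/I on L0; bus BusRdX; mem=30
  op17 P2: store L0 := 17 → I/I/M on L0; bus BusRdX Flush; mem=35
  op18 P2: store L0 := 83 → I/I/M on L0; bus (none); mem=35
  op19 P0: store L1 := 93 → M/I/I on L1; bus BusRdX; mem=30
  op20 P2: load  L1 → S/I/S on L1; bus BusRd Flush; mem=93
  op21 P1: load  L0 → I/S/S on L0; bus BusRd Flush; mem=83

bus = none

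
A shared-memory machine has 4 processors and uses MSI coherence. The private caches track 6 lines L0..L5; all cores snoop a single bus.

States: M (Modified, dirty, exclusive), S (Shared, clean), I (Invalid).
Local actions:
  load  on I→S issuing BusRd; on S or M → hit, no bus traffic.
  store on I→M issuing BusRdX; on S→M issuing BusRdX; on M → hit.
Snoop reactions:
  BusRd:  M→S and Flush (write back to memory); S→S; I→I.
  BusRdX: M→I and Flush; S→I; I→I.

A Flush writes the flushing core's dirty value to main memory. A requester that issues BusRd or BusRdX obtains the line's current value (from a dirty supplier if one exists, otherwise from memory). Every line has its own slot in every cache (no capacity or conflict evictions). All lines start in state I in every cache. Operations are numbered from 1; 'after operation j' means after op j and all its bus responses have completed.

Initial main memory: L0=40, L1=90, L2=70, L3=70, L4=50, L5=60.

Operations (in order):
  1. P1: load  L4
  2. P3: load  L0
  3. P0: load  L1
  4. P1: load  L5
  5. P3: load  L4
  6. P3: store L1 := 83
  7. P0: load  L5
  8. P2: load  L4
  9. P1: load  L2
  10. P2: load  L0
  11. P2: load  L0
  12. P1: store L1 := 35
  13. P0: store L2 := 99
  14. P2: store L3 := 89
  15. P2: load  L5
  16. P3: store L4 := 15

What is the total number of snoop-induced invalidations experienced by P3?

step 1: P1: load  L4  ⟶  ISII  (L4)  txn=BusRd  M[L4]=50
step 2: P3: load  L0  ⟶  IIIS  (L0)  txn=BusRd  M[L0]=40
step 3: P0: load  L1  ⟶  SIII  (L1)  txn=BusRd  M[L1]=90
step 4: P1: load  L5  ⟶  ISII  (L5)  txn=BusRd  M[L5]=60
step 5: P3: load  L4  ⟶  ISIS  (L4)  txn=BusRd  M[L4]=50
step 6: P3: store L1 := 83  ⟶  IIIM  (L1)  txn=BusRdX  M[L1]=90
step 7: P0: load  L5  ⟶  SSII  (L5)  txn=BusRd  M[L5]=60
step 8: P2: load  L4  ⟶  ISSS  (L4)  txn=BusRd  M[L4]=50
step 9: P1: load  L2  ⟶  ISII  (L2)  txn=BusRd  M[L2]=70
step 10: P2: load  L0  ⟶  IISS  (L0)  txn=BusRd  M[L0]=40
step 11: P2: load  L0  ⟶  IISS  (L0)  txn=∅  M[L0]=40
step 12: P1: store L1 := 35  ⟶  IMII  (L1)  txn=BusRdX+Flush  M[L1]=83
step 13: P0: store L2 := 99  ⟶  MIII  (L2)  txn=BusRdX  M[L2]=70
step 14: P2: store L3 := 89  ⟶  IIMI  (L3)  txn=BusRdX  M[L3]=70
step 15: P2: load  L5  ⟶  SSSI  (L5)  txn=BusRd  M[L5]=60
step 16: P3: store L4 := 15  ⟶  IIIM  (L4)  txn=BusRdX  M[L4]=50

invalidations = 1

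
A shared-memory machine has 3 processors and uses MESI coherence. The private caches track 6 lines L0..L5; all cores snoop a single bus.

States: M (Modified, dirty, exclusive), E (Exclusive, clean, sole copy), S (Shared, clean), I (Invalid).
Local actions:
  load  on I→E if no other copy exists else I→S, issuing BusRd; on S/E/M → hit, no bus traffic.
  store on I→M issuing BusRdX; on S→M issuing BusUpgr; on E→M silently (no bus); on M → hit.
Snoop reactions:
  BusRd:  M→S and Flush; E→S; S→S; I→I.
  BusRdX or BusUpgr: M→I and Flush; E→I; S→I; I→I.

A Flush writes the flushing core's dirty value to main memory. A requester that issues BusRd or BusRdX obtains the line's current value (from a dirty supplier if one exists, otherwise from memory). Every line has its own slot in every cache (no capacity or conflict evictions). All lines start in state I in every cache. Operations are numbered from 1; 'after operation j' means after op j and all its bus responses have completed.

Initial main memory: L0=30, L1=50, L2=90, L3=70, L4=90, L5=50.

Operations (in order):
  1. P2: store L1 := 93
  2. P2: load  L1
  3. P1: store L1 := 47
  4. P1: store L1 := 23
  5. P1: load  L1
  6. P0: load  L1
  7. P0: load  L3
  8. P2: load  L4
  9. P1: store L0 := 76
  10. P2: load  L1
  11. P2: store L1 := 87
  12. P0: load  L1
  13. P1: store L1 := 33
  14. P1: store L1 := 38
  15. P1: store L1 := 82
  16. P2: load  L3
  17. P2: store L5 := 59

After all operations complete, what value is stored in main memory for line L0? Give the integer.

memory[L0] = 30

[1] P2: store L1 := 93 | P0:I, P1:I, P2:M(93) | bus: BusRdX
[2] P2: load  L1 | P0:I, P1:I, P2:M(93) | bus: none
[3] P1: store L1 := 47 | P0:I, P1:M(47), P2:I | bus: BusRdX,Flush
[4] P1: store L1 := 23 | P0:I, P1:M(23), P2:I | bus: none
[5] P1: load  L1 | P0:I, P1:M(23), P2:I | bus: none
[6] P0: load  L1 | P0:S(23), P1:S(23), P2:I | bus: BusRd,Flush
[7] P0: load  L3 | P0:E(70), P1:I, P2:I | bus: BusRd
[8] P2: load  L4 | P0:I, P1:I, P2:E(90) | bus: BusRd
[9] P1: store L0 := 76 | P0:I, P1:M(76), P2:I | bus: BusRdX
[10] P2: load  L1 | P0:S(23), P1:S(23), P2:S(23) | bus: BusRd
[11] P2: store L1 := 87 | P0:I, P1:I, P2:M(87) | bus: BusUpgr
[12] P0: load  L1 | P0:S(87), P1:I, P2:S(87) | bus: BusRd,Flush
[13] P1: store L1 := 33 | P0:I, P1:M(33), P2:I | bus: BusRdX
[14] P1: store L1 := 38 | P0:I, P1:M(38), P2:I | bus: none
[15] P1: store L1 := 82 | P0:I, P1:M(82), P2:I | bus: none
[16] P2: load  L3 | P0:S(70), P1:I, P2:S(70) | bus: BusRd
[17] P2: store L5 := 59 | P0:I, P1:I, P2:M(59) | bus: BusRdX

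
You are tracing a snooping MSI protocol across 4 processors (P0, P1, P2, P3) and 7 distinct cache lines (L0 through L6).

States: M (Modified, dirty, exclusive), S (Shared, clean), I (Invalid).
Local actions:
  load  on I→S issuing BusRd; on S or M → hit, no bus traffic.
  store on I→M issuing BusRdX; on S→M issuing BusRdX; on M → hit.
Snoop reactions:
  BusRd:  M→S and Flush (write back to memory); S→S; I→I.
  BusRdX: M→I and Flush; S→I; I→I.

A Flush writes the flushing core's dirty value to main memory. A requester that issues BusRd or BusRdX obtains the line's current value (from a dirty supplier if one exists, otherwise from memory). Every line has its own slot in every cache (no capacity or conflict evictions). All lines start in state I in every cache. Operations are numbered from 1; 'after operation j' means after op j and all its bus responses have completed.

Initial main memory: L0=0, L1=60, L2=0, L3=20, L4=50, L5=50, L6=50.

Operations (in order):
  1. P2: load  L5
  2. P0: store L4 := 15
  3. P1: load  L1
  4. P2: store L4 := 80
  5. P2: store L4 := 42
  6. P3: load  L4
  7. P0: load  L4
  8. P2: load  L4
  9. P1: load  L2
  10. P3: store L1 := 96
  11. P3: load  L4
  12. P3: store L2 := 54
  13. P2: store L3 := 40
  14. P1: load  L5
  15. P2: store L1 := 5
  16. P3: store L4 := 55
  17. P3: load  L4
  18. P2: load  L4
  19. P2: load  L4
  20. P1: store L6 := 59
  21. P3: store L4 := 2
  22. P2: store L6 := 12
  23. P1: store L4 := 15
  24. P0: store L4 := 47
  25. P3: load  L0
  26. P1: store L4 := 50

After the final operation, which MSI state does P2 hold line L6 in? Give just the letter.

state = M

step 1: P2: load  L5  ⟶  IISI  (L5)  txn=BusRd  M[L5]=50
step 2: P0: store L4 := 15  ⟶  MIII  (L4)  txn=BusRdX  M[L4]=50
step 3: P1: load  L1  ⟶  ISII  (L1)  txn=BusRd  M[L1]=60
step 4: P2: store L4 := 80  ⟶  IIMI  (L4)  txn=BusRdX+Flush  M[L4]=15
step 5: P2: store L4 := 42  ⟶  IIMI  (L4)  txn=∅  M[L4]=15
step 6: P3: load  L4  ⟶  IISS  (L4)  txn=BusRd+Flush  M[L4]=42
step 7: P0: load  L4  ⟶  SISS  (L4)  txn=BusRd  M[L4]=42
step 8: P2: load  L4  ⟶  SISS  (L4)  txn=∅  M[L4]=42
step 9: P1: load  L2  ⟶  ISII  (L2)  txn=BusRd  M[L2]=0
step 10: P3: store L1 := 96  ⟶  IIIM  (L1)  txn=BusRdX  M[L1]=60
step 11: P3: load  L4  ⟶  SISS  (L4)  txn=∅  M[L4]=42
step 12: P3: store L2 := 54  ⟶  IIIM  (L2)  txn=BusRdX  M[L2]=0
step 13: P2: store L3 := 40  ⟶  IIMI  (L3)  txn=BusRdX  M[L3]=20
step 14: P1: load  L5  ⟶  ISSI  (L5)  txn=BusRd  M[L5]=50
step 15: P2: store L1 := 5  ⟶  IIMI  (L1)  txn=BusRdX+Flush  M[L1]=96
step 16: P3: store L4 := 55  ⟶  IIIM  (L4)  txn=BusRdX  M[L4]=42
step 17: P3: load  L4  ⟶  IIIM  (L4)  txn=∅  M[L4]=42
step 18: P2: load  L4  ⟶  IISS  (L4)  txn=BusRd+Flush  M[L4]=55
step 19: P2: load  L4  ⟶  IISS  (L4)  txn=∅  M[L4]=55
step 20: P1: store L6 := 59  ⟶  IMII  (L6)  txn=BusRdX  M[L6]=50
step 21: P3: store L4 := 2  ⟶  IIIM  (L4)  txn=BusRdX  M[L4]=55
step 22: P2: store L6 := 12  ⟶  IIMI  (L6)  txn=BusRdX+Flush  M[L6]=59
step 23: P1: store L4 := 15  ⟶  IMII  (L4)  txn=BusRdX+Flush  M[L4]=2
step 24: P0: store L4 := 47  ⟶  MIII  (L4)  txn=BusRdX+Flush  M[L4]=15
step 25: P3: load  L0  ⟶  IIIS  (L0)  txn=BusRd  M[L0]=0
step 26: P1: store L4 := 50  ⟶  IMII  (L4)  txn=BusRdX+Flush  M[L4]=47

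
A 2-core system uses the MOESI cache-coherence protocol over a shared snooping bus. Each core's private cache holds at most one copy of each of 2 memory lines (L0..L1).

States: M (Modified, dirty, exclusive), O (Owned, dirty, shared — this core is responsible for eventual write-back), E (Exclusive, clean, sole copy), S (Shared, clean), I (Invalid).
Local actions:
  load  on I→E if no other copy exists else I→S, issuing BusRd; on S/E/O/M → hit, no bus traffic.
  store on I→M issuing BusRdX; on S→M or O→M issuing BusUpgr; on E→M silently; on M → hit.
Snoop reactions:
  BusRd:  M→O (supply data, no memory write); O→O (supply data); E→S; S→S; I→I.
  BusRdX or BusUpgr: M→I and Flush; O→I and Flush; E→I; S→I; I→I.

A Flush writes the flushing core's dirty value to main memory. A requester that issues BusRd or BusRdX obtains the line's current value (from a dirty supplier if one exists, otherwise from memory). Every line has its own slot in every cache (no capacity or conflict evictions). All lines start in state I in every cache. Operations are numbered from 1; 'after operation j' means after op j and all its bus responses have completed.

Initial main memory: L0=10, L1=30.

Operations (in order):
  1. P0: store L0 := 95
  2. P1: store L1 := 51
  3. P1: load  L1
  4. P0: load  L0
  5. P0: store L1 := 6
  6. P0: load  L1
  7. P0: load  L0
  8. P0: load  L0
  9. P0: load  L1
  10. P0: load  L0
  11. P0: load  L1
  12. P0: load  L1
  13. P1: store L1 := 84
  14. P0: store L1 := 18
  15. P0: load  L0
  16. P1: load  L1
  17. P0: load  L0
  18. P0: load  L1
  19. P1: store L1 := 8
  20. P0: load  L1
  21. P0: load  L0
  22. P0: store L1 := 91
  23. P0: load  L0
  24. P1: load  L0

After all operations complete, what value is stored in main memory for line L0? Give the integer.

1. P0: store L0 := 95  bus=[BusRdX]  L0: P0=M P1=I  mem[L0]=10
2. P1: store L1 := 51  bus=[BusRdX]  L1: P0=I P1=M  mem[L1]=30
3. P1: load  L1  bus=[-]  L1: P0=I P1=M  mem[L1]=30
4. P0: load  L0  bus=[-]  L0: P0=M P1=I  mem[L0]=10
5. P0: store L1 := 6  bus=[BusRdX,Flush]  L1: P0=M P1=I  mem[L1]=51
6. P0: load  L1  bus=[-]  L1: P0=M P1=I  mem[L1]=51
7. P0: load  L0  bus=[-]  L0: P0=M P1=I  mem[L0]=10
8. P0: load  L0  bus=[-]  L0: P0=M P1=I  mem[L0]=10
9. P0: load  L1  bus=[-]  L1: P0=M P1=I  mem[L1]=51
10. P0: load  L0  bus=[-]  L0: P0=M P1=I  mem[L0]=10
11. P0: load  L1  bus=[-]  L1: P0=M P1=I  mem[L1]=51
12. P0: load  L1  bus=[-]  L1: P0=M P1=I  mem[L1]=51
13. P1: store L1 := 84  bus=[BusRdX,Flush]  L1: P0=I P1=M  mem[L1]=6
14. P0: store L1 := 18  bus=[BusRdX,Flush]  L1: P0=M P1=I  mem[L1]=84
15. P0: load  L0  bus=[-]  L0: P0=M P1=I  mem[L0]=10
16. P1: load  L1  bus=[BusRd]  L1: P0=O P1=S  mem[L1]=84
17. P0: load  L0  bus=[-]  L0: P0=M P1=I  mem[L0]=10
18. P0: load  L1  bus=[-]  L1: P0=O P1=S  mem[L1]=84
19. P1: store L1 := 8  bus=[BusUpgr,Flush]  L1: P0=I P1=M  mem[L1]=18
20. P0: load  L1  bus=[BusRd]  L1: P0=S P1=O  mem[L1]=18
21. P0: load  L0  bus=[-]  L0: P0=M P1=I  mem[L0]=10
22. P0: store L1 := 91  bus=[BusUpgr,Flush]  L1: P0=M P1=I  mem[L1]=8
23. P0: load  L0  bus=[-]  L0: P0=M P1=I  mem[L0]=10
24. P1: load  L0  bus=[BusRd]  L0: P0=O P1=S  mem[L0]=10

memory[L0] = 10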